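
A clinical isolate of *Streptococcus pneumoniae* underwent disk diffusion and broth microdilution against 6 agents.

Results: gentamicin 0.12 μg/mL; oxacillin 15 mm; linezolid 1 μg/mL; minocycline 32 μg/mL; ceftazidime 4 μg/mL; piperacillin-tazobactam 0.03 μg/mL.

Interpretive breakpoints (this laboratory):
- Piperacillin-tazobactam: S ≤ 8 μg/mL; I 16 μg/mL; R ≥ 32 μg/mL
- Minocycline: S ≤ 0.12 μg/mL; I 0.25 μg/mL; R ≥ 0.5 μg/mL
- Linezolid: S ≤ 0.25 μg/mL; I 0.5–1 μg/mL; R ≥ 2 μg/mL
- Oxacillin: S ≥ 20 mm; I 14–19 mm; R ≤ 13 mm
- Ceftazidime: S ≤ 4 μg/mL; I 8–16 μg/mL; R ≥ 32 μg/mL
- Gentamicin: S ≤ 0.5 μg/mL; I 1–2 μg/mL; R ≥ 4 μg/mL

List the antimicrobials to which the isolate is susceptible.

Gentamicin 0.12 μg/mL: ≤ 0.5 μg/mL — S
Oxacillin (15 mm) in 14–19 mm — I
Linezolid (1 μg/mL) in 0.5–1 μg/mL → Intermediate
Minocycline (32 μg/mL) ≥ 0.5 μg/mL → R
Ceftazidime: 4 μg/mL is ≤ 4 μg/mL → susceptible
Piperacillin-tazobactam (0.03 μg/mL) ≤ 8 μg/mL ⇒ susceptible

gentamicin, ceftazidime, piperacillin-tazobactam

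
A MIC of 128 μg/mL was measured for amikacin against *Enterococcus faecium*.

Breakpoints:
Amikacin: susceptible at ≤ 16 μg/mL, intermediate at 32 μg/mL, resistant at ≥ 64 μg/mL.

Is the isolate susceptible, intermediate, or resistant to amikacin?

Amikacin: 128 μg/mL is ≥ 64 μg/mL ⇒ resistant

Resistant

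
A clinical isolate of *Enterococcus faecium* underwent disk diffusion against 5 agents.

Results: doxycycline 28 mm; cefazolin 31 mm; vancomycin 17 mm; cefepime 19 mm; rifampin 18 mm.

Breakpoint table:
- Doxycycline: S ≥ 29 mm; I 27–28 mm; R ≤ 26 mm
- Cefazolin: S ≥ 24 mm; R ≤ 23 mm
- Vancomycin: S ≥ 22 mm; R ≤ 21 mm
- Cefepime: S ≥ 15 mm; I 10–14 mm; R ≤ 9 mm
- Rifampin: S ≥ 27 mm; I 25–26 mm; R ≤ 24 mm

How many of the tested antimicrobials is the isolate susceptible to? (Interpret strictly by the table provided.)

Doxycycline (28 mm) in 27–28 mm → I
Cefazolin: 31 mm is ≥ 24 mm — Susceptible
Vancomycin (17 mm) ≤ 21 mm ⇒ Resistant
Cefepime: 19 mm is ≥ 15 mm — S
Rifampin 18 mm: ≤ 24 mm → resistant
Susceptible: 2

2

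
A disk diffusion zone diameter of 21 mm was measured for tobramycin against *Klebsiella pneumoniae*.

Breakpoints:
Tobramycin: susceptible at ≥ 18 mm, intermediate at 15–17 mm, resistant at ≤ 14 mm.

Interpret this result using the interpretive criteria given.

Susceptible

Tobramycin: 21 mm is ≥ 18 mm ⇒ susceptible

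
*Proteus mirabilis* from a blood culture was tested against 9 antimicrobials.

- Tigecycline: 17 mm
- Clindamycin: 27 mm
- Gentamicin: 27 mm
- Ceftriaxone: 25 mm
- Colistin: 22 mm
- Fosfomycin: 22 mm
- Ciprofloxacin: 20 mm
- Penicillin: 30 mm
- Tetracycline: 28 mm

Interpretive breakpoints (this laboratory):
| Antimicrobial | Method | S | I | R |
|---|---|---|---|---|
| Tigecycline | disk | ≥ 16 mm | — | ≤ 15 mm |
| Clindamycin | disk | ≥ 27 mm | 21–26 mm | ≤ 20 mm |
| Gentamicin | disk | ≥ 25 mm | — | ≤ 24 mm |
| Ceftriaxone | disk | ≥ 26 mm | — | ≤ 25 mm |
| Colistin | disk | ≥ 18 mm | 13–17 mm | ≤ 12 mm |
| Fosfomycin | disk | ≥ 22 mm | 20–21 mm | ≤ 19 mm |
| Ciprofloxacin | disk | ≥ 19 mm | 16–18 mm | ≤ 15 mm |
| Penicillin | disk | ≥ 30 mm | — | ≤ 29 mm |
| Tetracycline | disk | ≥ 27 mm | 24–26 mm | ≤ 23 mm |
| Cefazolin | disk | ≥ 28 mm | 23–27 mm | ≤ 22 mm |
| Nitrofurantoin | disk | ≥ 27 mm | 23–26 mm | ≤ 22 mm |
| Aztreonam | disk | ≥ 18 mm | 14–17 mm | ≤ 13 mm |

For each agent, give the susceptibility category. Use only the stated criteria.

Tigecycline 17 mm: ≥ 16 mm — susceptible
Clindamycin (27 mm) ≥ 27 mm — susceptible
Gentamicin: 27 mm is ≥ 25 mm ⇒ Susceptible
Ceftriaxone (25 mm) ≤ 25 mm ⇒ R
Colistin 22 mm: ≥ 18 mm → susceptible
Fosfomycin 22 mm: ≥ 22 mm → Susceptible
Ciprofloxacin: 20 mm is ≥ 19 mm → S
Penicillin (30 mm) ≥ 30 mm ⇒ Susceptible
Tetracycline: 28 mm is ≥ 27 mm — susceptible

S, S, S, R, S, S, S, S, S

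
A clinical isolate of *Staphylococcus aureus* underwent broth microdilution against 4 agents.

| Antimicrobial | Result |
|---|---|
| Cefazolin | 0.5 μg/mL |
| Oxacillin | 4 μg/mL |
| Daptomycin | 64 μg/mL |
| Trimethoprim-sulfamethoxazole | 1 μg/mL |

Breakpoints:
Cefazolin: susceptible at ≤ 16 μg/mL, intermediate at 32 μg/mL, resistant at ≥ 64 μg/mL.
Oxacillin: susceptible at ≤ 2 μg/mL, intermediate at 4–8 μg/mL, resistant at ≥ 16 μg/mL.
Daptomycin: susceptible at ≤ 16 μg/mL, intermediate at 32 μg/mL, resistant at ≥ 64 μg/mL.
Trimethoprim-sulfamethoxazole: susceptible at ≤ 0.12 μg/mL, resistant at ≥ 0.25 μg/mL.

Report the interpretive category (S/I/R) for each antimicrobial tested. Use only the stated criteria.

Cefazolin 0.5 μg/mL: ≤ 16 μg/mL ⇒ Susceptible
Oxacillin: 4 μg/mL is in 4–8 μg/mL → intermediate
Daptomycin 64 μg/mL: ≥ 64 μg/mL ⇒ R
Trimethoprim-sulfamethoxazole 1 μg/mL: ≥ 0.25 μg/mL — Resistant

S, I, R, R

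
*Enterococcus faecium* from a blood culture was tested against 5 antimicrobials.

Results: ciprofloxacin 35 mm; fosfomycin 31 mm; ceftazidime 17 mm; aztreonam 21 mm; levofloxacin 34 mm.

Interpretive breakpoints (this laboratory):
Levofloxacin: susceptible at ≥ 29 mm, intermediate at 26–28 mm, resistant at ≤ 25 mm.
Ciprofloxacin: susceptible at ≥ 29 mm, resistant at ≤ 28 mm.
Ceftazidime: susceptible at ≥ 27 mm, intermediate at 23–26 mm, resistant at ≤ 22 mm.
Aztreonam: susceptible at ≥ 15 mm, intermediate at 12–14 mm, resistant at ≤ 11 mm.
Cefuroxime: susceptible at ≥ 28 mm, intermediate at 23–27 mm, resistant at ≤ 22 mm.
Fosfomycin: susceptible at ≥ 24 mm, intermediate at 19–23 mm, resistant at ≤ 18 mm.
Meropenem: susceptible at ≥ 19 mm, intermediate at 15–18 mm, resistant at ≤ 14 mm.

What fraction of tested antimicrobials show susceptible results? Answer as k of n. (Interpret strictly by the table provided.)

Ciprofloxacin: 35 mm is ≥ 29 mm ⇒ susceptible
Fosfomycin 31 mm: ≥ 24 mm ⇒ S
Ceftazidime 17 mm: ≤ 22 mm — Resistant
Aztreonam (21 mm) ≥ 15 mm ⇒ susceptible
Levofloxacin 34 mm: ≥ 29 mm — Susceptible
Susceptible: 4/5

4 of 5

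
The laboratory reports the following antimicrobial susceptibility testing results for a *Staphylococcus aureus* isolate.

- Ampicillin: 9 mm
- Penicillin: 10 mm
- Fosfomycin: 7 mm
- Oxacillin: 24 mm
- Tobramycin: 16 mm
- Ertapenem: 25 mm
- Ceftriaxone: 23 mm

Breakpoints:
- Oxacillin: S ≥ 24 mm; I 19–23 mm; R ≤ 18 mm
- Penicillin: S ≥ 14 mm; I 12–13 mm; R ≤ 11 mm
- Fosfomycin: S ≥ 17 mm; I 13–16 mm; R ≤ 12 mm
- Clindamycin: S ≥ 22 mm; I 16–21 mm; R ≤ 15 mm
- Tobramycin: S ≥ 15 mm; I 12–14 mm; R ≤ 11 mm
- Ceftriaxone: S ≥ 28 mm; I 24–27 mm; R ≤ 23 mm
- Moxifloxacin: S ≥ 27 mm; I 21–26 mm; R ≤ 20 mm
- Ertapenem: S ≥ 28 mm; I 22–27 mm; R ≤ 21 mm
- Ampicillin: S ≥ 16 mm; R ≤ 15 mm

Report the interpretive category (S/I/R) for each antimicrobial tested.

Ampicillin (9 mm) ≤ 15 mm → R
Penicillin (10 mm) ≤ 11 mm ⇒ resistant
Fosfomycin 7 mm: ≤ 12 mm → resistant
Oxacillin (24 mm) ≥ 24 mm → S
Tobramycin: 16 mm is ≥ 15 mm → S
Ertapenem 25 mm: in 22–27 mm → I
Ceftriaxone (23 mm) ≤ 23 mm → resistant

R, R, R, S, S, I, R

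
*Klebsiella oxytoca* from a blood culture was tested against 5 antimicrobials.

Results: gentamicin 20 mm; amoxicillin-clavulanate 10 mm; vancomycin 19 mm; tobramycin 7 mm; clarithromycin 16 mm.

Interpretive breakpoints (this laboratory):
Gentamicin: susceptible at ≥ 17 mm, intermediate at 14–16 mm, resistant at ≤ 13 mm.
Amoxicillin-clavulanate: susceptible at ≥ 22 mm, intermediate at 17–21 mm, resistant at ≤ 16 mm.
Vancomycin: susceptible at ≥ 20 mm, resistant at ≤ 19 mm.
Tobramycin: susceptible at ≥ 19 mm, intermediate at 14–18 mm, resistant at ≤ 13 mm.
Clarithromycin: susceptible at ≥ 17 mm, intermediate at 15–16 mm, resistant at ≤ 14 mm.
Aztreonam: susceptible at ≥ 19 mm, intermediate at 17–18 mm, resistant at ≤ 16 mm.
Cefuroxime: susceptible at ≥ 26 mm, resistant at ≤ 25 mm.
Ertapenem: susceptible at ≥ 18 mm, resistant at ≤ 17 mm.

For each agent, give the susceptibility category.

S, R, R, R, I

Gentamicin: 20 mm is ≥ 17 mm → susceptible
Amoxicillin-clavulanate (10 mm) ≤ 16 mm → resistant
Vancomycin 19 mm: ≤ 19 mm → resistant
Tobramycin: 7 mm is ≤ 13 mm → R
Clarithromycin: 16 mm is in 15–16 mm — Intermediate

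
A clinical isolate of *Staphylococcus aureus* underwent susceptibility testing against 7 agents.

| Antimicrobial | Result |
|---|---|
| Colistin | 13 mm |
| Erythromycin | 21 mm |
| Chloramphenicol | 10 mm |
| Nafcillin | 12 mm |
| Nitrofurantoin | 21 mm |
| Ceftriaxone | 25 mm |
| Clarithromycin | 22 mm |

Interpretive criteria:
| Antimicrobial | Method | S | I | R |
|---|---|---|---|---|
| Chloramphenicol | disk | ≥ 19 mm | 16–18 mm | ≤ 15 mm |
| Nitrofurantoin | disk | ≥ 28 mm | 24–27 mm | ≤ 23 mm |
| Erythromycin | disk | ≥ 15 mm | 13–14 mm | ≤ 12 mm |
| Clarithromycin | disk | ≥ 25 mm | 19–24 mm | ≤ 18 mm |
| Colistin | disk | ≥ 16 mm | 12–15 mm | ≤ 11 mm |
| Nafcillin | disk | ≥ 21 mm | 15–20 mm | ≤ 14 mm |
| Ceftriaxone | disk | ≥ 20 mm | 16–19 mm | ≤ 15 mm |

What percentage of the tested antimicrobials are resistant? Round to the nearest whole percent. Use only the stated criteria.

Colistin (13 mm) in 12–15 mm ⇒ Intermediate
Erythromycin 21 mm: ≥ 15 mm — S
Chloramphenicol 10 mm: ≤ 15 mm ⇒ resistant
Nafcillin 12 mm: ≤ 14 mm — R
Nitrofurantoin 21 mm: ≤ 23 mm ⇒ Resistant
Ceftriaxone 25 mm: ≥ 20 mm ⇒ susceptible
Clarithromycin (22 mm) in 19–24 mm → intermediate
Resistant: 3/7

43%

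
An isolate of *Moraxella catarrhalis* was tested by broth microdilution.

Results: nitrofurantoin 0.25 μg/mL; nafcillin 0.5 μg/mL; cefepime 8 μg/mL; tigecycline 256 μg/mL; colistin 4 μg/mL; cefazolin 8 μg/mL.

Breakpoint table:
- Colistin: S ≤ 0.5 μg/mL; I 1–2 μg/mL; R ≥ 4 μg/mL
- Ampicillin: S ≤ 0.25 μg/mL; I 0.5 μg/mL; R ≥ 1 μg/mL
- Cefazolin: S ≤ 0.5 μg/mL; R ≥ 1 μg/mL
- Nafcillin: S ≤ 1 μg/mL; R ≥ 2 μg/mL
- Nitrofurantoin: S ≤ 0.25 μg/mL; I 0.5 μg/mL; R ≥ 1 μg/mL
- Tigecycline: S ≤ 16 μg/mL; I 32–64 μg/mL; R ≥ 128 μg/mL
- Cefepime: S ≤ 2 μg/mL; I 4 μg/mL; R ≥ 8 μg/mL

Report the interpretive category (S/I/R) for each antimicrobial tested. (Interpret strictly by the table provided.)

S, S, R, R, R, R

Nitrofurantoin: 0.25 μg/mL is ≤ 0.25 μg/mL ⇒ susceptible
Nafcillin 0.5 μg/mL: ≤ 1 μg/mL ⇒ S
Cefepime (8 μg/mL) ≥ 8 μg/mL ⇒ R
Tigecycline (256 μg/mL) ≥ 128 μg/mL — Resistant
Colistin: 4 μg/mL is ≥ 4 μg/mL → R
Cefazolin (8 μg/mL) ≥ 1 μg/mL → R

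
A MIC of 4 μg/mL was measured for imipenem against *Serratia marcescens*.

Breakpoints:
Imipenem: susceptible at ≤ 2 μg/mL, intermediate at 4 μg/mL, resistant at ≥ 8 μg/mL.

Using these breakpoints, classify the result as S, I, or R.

Imipenem: 4 μg/mL is = 4 μg/mL → I

Intermediate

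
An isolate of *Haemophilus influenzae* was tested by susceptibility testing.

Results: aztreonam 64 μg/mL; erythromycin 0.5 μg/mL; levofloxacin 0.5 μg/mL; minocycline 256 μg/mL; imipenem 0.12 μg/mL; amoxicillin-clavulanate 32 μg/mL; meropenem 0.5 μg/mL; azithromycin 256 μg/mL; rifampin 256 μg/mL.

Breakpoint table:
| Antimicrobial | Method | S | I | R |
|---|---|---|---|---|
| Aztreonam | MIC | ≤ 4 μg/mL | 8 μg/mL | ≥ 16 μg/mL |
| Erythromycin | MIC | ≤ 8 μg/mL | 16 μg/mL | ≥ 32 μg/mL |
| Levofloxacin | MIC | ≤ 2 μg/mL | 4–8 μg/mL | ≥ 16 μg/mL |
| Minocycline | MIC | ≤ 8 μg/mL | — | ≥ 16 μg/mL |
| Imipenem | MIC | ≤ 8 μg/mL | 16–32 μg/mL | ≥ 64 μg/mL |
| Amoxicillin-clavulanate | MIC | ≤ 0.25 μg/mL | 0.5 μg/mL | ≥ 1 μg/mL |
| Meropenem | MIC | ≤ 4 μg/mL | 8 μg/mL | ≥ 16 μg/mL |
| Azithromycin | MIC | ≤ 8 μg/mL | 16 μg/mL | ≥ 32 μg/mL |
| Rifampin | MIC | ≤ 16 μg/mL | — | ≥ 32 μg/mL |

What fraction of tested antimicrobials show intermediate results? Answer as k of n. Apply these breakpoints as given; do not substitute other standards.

0 of 9

Aztreonam: 64 μg/mL is ≥ 16 μg/mL ⇒ R
Erythromycin (0.5 μg/mL) ≤ 8 μg/mL ⇒ susceptible
Levofloxacin: 0.5 μg/mL is ≤ 2 μg/mL ⇒ Susceptible
Minocycline 256 μg/mL: ≥ 16 μg/mL — R
Imipenem: 0.12 μg/mL is ≤ 8 μg/mL → susceptible
Amoxicillin-clavulanate 32 μg/mL: ≥ 1 μg/mL — Resistant
Meropenem: 0.5 μg/mL is ≤ 4 μg/mL ⇒ susceptible
Azithromycin 256 μg/mL: ≥ 32 μg/mL ⇒ Resistant
Rifampin: 256 μg/mL is ≥ 32 μg/mL → resistant
Intermediate: 0/9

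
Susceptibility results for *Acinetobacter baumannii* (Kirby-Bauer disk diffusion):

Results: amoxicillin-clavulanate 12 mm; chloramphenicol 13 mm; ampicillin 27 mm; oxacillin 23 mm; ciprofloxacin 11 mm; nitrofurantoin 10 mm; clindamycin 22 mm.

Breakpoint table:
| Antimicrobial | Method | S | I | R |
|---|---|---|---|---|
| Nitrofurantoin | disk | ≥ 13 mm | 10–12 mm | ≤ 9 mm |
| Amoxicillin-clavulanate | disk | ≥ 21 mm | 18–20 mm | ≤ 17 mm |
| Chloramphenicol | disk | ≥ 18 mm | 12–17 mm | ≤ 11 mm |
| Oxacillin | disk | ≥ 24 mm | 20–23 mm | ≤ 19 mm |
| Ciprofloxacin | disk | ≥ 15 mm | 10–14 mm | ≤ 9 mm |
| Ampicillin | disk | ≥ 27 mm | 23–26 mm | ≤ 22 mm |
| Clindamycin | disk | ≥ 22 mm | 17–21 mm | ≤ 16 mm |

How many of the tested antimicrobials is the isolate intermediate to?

Amoxicillin-clavulanate 12 mm: ≤ 17 mm ⇒ R
Chloramphenicol 13 mm: in 12–17 mm — Intermediate
Ampicillin: 27 mm is ≥ 27 mm ⇒ Susceptible
Oxacillin: 23 mm is in 20–23 mm — I
Ciprofloxacin: 11 mm is in 10–14 mm ⇒ Intermediate
Nitrofurantoin 10 mm: in 10–12 mm — intermediate
Clindamycin (22 mm) ≥ 22 mm → S
Intermediate: 4

4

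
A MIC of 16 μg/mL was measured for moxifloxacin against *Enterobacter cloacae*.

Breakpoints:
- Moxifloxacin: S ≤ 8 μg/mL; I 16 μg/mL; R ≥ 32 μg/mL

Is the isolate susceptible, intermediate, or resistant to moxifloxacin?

Moxifloxacin (16 μg/mL) = 16 μg/mL → intermediate

Intermediate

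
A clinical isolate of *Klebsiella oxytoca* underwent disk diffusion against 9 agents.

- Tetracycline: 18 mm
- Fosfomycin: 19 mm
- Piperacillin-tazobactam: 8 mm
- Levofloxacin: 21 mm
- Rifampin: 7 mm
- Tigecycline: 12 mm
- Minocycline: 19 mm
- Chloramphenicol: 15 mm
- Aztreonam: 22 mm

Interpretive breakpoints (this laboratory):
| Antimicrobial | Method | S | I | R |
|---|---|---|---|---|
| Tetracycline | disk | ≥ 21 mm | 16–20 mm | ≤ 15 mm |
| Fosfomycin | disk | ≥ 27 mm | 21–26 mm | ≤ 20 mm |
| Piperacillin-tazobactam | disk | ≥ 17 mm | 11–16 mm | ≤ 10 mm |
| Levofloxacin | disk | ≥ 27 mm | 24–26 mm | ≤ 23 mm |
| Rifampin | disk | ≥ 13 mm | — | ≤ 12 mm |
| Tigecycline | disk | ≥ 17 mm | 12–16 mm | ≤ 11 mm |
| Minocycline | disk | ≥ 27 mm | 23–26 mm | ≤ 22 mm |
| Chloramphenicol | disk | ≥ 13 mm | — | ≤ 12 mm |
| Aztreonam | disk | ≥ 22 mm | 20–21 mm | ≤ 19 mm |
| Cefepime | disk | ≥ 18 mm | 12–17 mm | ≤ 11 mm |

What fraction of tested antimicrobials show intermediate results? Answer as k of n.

2 of 9

Tetracycline: 18 mm is in 16–20 mm ⇒ I
Fosfomycin: 19 mm is ≤ 20 mm ⇒ Resistant
Piperacillin-tazobactam: 8 mm is ≤ 10 mm ⇒ R
Levofloxacin (21 mm) ≤ 23 mm ⇒ R
Rifampin: 7 mm is ≤ 12 mm → R
Tigecycline 12 mm: in 12–16 mm → I
Minocycline: 19 mm is ≤ 22 mm ⇒ resistant
Chloramphenicol: 15 mm is ≥ 13 mm — Susceptible
Aztreonam 22 mm: ≥ 22 mm — Susceptible
Intermediate: 2/9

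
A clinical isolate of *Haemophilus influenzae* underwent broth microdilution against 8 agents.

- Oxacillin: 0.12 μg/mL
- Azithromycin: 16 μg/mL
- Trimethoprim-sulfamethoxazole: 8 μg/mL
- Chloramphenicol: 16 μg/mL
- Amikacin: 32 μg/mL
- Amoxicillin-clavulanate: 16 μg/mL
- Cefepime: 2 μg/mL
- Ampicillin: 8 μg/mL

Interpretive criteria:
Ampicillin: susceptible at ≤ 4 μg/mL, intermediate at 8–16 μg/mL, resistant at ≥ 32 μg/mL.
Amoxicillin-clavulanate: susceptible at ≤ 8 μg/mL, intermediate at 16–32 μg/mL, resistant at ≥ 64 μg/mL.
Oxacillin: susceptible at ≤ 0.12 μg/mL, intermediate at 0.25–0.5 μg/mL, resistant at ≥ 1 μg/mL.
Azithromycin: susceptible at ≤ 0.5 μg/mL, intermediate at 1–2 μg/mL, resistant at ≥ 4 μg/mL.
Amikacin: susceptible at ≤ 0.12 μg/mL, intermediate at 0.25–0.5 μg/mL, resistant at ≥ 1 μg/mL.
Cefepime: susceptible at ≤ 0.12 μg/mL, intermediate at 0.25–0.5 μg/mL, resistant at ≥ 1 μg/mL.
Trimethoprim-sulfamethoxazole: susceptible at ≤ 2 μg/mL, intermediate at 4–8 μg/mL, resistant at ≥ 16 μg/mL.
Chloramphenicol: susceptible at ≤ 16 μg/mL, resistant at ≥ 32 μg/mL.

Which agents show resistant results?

azithromycin, amikacin, cefepime

Oxacillin (0.12 μg/mL) ≤ 0.12 μg/mL — susceptible
Azithromycin: 16 μg/mL is ≥ 4 μg/mL ⇒ resistant
Trimethoprim-sulfamethoxazole: 8 μg/mL is in 4–8 μg/mL ⇒ Intermediate
Chloramphenicol 16 μg/mL: ≤ 16 μg/mL → S
Amikacin 32 μg/mL: ≥ 1 μg/mL — resistant
Amoxicillin-clavulanate: 16 μg/mL is in 16–32 μg/mL ⇒ I
Cefepime 2 μg/mL: ≥ 1 μg/mL — R
Ampicillin: 8 μg/mL is in 8–16 μg/mL — I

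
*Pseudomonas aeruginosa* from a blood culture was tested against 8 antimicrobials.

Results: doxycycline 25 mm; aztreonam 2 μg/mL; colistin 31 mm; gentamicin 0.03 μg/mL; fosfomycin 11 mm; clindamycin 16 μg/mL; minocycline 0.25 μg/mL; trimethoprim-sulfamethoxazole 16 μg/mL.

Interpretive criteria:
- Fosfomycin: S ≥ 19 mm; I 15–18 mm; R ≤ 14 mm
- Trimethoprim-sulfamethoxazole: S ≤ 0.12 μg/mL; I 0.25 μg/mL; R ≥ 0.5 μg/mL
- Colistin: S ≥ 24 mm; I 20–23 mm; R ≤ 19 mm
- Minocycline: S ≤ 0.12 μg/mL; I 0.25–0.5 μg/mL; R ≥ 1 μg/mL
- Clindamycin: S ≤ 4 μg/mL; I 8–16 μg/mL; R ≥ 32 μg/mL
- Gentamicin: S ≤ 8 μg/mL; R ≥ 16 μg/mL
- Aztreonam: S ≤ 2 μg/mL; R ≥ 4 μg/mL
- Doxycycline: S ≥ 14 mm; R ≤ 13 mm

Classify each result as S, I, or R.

Doxycycline 25 mm: ≥ 14 mm — susceptible
Aztreonam 2 μg/mL: ≤ 2 μg/mL → S
Colistin 31 mm: ≥ 24 mm ⇒ Susceptible
Gentamicin: 0.03 μg/mL is ≤ 8 μg/mL → Susceptible
Fosfomycin: 11 mm is ≤ 14 mm → resistant
Clindamycin 16 μg/mL: in 8–16 μg/mL → Intermediate
Minocycline 0.25 μg/mL: in 0.25–0.5 μg/mL ⇒ I
Trimethoprim-sulfamethoxazole (16 μg/mL) ≥ 0.5 μg/mL — R

S, S, S, S, R, I, I, R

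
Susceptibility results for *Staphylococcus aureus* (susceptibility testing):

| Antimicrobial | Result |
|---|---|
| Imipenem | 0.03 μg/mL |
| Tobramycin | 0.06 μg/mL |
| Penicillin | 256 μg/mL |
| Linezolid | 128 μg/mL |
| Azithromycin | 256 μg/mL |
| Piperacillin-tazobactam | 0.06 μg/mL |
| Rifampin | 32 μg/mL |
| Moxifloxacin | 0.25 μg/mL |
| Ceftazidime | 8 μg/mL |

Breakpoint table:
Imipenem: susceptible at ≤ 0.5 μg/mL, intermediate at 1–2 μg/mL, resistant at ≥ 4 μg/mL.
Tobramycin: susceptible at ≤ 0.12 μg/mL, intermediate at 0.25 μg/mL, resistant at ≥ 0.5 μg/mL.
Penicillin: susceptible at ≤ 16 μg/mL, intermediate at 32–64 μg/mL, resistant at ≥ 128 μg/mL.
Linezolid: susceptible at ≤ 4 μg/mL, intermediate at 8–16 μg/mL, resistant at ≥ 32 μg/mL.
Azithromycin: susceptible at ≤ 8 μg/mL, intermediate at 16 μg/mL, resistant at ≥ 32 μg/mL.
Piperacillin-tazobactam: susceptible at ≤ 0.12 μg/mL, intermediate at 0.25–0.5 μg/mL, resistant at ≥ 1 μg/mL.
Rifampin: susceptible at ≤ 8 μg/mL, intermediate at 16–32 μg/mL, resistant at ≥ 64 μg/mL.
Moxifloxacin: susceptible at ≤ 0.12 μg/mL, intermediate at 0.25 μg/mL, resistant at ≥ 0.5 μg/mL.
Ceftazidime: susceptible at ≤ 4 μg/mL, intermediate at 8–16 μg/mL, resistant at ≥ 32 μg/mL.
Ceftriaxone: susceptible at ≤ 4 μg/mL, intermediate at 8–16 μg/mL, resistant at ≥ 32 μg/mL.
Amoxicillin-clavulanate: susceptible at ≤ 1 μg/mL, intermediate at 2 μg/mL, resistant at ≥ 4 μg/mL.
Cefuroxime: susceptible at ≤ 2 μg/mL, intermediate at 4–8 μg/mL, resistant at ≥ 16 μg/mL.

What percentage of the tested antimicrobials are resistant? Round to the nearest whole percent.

33%

Imipenem 0.03 μg/mL: ≤ 0.5 μg/mL — Susceptible
Tobramycin (0.06 μg/mL) ≤ 0.12 μg/mL → S
Penicillin: 256 μg/mL is ≥ 128 μg/mL → resistant
Linezolid 128 μg/mL: ≥ 32 μg/mL ⇒ resistant
Azithromycin (256 μg/mL) ≥ 32 μg/mL — resistant
Piperacillin-tazobactam 0.06 μg/mL: ≤ 0.12 μg/mL — susceptible
Rifampin: 32 μg/mL is in 16–32 μg/mL — intermediate
Moxifloxacin: 0.25 μg/mL is = 0.25 μg/mL → intermediate
Ceftazidime (8 μg/mL) in 8–16 μg/mL ⇒ I
Resistant: 3/9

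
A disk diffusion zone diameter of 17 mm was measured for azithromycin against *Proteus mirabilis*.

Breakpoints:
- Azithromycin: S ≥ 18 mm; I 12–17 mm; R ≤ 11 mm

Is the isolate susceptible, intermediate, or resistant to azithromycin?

I

Azithromycin (17 mm) in 12–17 mm → intermediate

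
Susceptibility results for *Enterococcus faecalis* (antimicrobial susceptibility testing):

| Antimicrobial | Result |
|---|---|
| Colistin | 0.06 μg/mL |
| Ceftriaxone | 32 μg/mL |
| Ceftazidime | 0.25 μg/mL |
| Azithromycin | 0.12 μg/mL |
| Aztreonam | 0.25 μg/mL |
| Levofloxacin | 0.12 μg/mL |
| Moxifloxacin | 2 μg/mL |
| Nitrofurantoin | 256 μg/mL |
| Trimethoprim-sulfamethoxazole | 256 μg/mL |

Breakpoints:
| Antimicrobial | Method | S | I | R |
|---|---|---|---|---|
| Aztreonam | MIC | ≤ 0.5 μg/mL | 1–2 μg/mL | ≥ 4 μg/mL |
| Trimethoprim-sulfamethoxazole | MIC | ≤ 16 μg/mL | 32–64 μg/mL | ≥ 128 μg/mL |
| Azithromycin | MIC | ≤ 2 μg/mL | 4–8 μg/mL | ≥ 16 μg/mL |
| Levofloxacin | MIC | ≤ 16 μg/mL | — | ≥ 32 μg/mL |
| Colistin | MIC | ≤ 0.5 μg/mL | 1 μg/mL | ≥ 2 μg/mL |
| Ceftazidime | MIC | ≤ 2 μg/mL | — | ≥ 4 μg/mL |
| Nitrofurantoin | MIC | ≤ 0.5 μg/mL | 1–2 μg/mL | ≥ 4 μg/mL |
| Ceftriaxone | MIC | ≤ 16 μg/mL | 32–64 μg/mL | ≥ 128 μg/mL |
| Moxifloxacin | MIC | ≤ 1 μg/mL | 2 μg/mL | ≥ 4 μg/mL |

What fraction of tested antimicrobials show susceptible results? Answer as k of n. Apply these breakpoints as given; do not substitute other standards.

Colistin 0.06 μg/mL: ≤ 0.5 μg/mL — susceptible
Ceftriaxone: 32 μg/mL is in 32–64 μg/mL ⇒ I
Ceftazidime: 0.25 μg/mL is ≤ 2 μg/mL → S
Azithromycin: 0.12 μg/mL is ≤ 2 μg/mL ⇒ Susceptible
Aztreonam: 0.25 μg/mL is ≤ 0.5 μg/mL ⇒ susceptible
Levofloxacin (0.12 μg/mL) ≤ 16 μg/mL — susceptible
Moxifloxacin: 2 μg/mL is = 2 μg/mL → Intermediate
Nitrofurantoin (256 μg/mL) ≥ 4 μg/mL → R
Trimethoprim-sulfamethoxazole 256 μg/mL: ≥ 128 μg/mL → Resistant
Susceptible: 5/9

5 of 9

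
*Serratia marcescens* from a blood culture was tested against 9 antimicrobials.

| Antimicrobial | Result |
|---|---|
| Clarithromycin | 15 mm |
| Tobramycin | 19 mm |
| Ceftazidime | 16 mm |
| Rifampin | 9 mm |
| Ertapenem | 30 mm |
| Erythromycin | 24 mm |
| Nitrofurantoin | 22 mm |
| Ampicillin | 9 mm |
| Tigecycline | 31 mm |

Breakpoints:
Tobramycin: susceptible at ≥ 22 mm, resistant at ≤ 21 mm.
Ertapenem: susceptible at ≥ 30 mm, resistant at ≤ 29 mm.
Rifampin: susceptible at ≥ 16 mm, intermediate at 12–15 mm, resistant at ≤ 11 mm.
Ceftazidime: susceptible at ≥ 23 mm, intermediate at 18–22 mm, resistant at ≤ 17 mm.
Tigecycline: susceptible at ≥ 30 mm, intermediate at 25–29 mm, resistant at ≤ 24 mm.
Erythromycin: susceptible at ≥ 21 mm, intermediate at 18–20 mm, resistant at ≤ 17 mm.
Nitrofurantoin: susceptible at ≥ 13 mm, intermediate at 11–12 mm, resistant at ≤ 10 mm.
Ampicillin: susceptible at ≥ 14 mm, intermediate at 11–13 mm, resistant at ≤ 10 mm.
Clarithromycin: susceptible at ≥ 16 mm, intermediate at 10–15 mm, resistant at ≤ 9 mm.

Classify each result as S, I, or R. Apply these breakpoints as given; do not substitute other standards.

I, R, R, R, S, S, S, R, S

Clarithromycin 15 mm: in 10–15 mm → I
Tobramycin 19 mm: ≤ 21 mm — resistant
Ceftazidime (16 mm) ≤ 17 mm — Resistant
Rifampin: 9 mm is ≤ 11 mm → resistant
Ertapenem (30 mm) ≥ 30 mm ⇒ Susceptible
Erythromycin 24 mm: ≥ 21 mm → S
Nitrofurantoin: 22 mm is ≥ 13 mm — S
Ampicillin: 9 mm is ≤ 10 mm — R
Tigecycline (31 mm) ≥ 30 mm — S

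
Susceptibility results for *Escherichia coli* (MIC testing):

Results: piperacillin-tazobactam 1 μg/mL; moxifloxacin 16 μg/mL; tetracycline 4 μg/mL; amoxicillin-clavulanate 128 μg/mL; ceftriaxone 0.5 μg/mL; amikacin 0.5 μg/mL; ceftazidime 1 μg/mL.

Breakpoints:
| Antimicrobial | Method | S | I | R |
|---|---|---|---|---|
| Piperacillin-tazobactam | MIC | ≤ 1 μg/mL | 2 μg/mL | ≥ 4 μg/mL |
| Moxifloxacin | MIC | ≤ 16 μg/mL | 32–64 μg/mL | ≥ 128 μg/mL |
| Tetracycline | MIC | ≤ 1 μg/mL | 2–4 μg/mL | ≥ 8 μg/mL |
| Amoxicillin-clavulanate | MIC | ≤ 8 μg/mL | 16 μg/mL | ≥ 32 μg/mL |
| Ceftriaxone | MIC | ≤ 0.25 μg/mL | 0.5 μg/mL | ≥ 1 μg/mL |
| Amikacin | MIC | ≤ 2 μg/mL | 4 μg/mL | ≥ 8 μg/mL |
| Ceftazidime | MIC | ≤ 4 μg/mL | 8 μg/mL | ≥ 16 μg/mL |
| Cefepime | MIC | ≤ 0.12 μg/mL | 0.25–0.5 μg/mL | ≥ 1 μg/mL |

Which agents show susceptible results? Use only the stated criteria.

Piperacillin-tazobactam: 1 μg/mL is ≤ 1 μg/mL — S
Moxifloxacin 16 μg/mL: ≤ 16 μg/mL ⇒ S
Tetracycline (4 μg/mL) in 2–4 μg/mL ⇒ I
Amoxicillin-clavulanate (128 μg/mL) ≥ 32 μg/mL ⇒ R
Ceftriaxone 0.5 μg/mL: = 0.5 μg/mL — Intermediate
Amikacin: 0.5 μg/mL is ≤ 2 μg/mL — S
Ceftazidime 1 μg/mL: ≤ 4 μg/mL → susceptible

piperacillin-tazobactam, moxifloxacin, amikacin, ceftazidime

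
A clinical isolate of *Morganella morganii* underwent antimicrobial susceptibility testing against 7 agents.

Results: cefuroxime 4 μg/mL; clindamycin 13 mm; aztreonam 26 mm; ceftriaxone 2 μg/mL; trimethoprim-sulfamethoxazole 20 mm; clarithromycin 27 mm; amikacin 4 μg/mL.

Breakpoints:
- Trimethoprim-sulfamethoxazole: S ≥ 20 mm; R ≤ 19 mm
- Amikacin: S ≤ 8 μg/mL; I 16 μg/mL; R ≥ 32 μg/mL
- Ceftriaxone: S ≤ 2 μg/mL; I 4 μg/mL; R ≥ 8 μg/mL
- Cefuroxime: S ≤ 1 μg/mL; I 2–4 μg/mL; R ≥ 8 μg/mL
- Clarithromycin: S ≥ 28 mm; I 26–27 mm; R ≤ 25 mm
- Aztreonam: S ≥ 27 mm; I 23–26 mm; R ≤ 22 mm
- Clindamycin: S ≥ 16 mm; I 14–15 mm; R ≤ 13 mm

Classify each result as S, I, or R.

I, R, I, S, S, I, S

Cefuroxime 4 μg/mL: in 2–4 μg/mL — I
Clindamycin 13 mm: ≤ 13 mm — resistant
Aztreonam 26 mm: in 23–26 mm — I
Ceftriaxone (2 μg/mL) ≤ 2 μg/mL ⇒ S
Trimethoprim-sulfamethoxazole: 20 mm is ≥ 20 mm — Susceptible
Clarithromycin: 27 mm is in 26–27 mm → intermediate
Amikacin (4 μg/mL) ≤ 8 μg/mL — Susceptible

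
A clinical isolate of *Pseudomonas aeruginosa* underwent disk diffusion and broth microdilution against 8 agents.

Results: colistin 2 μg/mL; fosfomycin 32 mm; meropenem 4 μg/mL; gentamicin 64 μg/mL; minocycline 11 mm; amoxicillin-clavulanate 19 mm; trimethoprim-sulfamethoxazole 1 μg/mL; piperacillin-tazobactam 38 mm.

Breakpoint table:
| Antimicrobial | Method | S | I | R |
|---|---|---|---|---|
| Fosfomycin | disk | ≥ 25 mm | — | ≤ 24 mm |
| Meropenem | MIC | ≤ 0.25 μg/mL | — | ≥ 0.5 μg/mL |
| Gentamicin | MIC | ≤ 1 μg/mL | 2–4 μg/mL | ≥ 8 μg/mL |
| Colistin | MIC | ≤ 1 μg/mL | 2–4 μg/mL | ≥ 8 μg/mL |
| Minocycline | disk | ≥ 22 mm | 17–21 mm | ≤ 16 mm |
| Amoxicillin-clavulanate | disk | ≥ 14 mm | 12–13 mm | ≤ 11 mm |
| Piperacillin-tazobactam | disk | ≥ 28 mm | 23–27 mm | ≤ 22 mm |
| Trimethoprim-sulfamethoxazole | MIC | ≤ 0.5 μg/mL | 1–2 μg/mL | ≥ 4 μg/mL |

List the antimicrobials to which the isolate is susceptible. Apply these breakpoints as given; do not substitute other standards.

fosfomycin, amoxicillin-clavulanate, piperacillin-tazobactam

Colistin (2 μg/mL) in 2–4 μg/mL → Intermediate
Fosfomycin 32 mm: ≥ 25 mm → S
Meropenem 4 μg/mL: ≥ 0.5 μg/mL — resistant
Gentamicin (64 μg/mL) ≥ 8 μg/mL → Resistant
Minocycline: 11 mm is ≤ 16 mm — resistant
Amoxicillin-clavulanate (19 mm) ≥ 14 mm — susceptible
Trimethoprim-sulfamethoxazole (1 μg/mL) in 1–2 μg/mL → Intermediate
Piperacillin-tazobactam 38 mm: ≥ 28 mm — susceptible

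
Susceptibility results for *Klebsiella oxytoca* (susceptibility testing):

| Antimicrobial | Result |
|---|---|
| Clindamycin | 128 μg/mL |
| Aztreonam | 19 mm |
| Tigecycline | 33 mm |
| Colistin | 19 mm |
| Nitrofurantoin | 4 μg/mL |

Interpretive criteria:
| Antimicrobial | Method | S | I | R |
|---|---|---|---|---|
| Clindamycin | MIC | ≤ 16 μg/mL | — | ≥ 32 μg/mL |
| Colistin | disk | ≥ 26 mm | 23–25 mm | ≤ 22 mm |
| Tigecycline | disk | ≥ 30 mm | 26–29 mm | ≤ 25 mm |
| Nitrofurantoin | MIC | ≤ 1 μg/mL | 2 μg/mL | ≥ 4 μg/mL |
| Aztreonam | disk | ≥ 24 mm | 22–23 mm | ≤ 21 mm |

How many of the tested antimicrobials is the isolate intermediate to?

Clindamycin (128 μg/mL) ≥ 32 μg/mL → Resistant
Aztreonam (19 mm) ≤ 21 mm — resistant
Tigecycline 33 mm: ≥ 30 mm ⇒ susceptible
Colistin: 19 mm is ≤ 22 mm — Resistant
Nitrofurantoin 4 μg/mL: ≥ 4 μg/mL → resistant
Intermediate: 0

0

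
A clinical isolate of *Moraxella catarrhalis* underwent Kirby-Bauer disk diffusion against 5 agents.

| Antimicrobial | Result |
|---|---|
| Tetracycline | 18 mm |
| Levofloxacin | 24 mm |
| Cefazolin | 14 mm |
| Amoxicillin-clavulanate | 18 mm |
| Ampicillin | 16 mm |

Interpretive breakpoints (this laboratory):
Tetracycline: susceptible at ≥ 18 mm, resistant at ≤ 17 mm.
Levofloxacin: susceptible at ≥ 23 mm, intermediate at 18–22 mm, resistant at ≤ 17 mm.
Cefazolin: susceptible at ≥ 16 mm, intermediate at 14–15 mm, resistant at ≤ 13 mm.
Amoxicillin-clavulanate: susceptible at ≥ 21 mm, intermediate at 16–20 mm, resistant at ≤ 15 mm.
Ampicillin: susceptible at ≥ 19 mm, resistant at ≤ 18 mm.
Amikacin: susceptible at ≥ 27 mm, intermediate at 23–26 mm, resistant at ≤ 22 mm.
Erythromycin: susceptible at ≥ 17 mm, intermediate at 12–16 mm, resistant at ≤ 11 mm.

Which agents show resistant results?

Tetracycline 18 mm: ≥ 18 mm — S
Levofloxacin (24 mm) ≥ 23 mm — S
Cefazolin (14 mm) in 14–15 mm ⇒ I
Amoxicillin-clavulanate (18 mm) in 16–20 mm — intermediate
Ampicillin (16 mm) ≤ 18 mm → Resistant

ampicillin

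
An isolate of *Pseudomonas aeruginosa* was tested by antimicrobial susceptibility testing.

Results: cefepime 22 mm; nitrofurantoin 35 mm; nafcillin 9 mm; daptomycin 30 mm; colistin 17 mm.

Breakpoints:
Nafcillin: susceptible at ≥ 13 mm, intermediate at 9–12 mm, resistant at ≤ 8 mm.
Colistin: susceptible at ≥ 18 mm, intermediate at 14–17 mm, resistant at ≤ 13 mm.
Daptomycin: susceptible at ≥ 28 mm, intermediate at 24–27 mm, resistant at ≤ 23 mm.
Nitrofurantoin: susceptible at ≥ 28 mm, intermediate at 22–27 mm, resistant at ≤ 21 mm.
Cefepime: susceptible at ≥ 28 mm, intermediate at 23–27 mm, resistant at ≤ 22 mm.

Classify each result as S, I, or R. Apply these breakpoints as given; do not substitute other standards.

R, S, I, S, I

Cefepime 22 mm: ≤ 22 mm → R
Nitrofurantoin: 35 mm is ≥ 28 mm ⇒ susceptible
Nafcillin: 9 mm is in 9–12 mm — intermediate
Daptomycin 30 mm: ≥ 28 mm ⇒ Susceptible
Colistin 17 mm: in 14–17 mm ⇒ I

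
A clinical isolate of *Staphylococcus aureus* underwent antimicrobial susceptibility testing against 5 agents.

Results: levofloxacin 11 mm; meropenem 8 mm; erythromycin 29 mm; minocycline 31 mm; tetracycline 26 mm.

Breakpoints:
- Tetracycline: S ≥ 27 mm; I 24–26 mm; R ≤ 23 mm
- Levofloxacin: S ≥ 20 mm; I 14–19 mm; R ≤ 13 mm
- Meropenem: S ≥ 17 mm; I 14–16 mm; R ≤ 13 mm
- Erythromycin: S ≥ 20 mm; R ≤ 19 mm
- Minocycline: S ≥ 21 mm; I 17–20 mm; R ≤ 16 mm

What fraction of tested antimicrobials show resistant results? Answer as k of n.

2 of 5

Levofloxacin: 11 mm is ≤ 13 mm → resistant
Meropenem: 8 mm is ≤ 13 mm ⇒ Resistant
Erythromycin (29 mm) ≥ 20 mm ⇒ S
Minocycline: 31 mm is ≥ 21 mm — Susceptible
Tetracycline: 26 mm is in 24–26 mm → intermediate
Resistant: 2/5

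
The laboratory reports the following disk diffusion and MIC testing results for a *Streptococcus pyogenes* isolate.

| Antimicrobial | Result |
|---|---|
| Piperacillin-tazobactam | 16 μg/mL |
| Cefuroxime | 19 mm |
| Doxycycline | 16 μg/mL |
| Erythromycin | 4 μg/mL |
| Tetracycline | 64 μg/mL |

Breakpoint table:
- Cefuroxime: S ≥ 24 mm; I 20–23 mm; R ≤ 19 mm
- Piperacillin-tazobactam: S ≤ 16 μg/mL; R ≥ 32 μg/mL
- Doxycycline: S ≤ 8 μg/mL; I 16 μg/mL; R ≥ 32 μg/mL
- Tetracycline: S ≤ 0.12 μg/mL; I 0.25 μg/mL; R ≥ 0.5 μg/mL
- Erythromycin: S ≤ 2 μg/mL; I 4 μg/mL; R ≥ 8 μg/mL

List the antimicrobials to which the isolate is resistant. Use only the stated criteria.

cefuroxime, tetracycline

Piperacillin-tazobactam: 16 μg/mL is ≤ 16 μg/mL → susceptible
Cefuroxime (19 mm) ≤ 19 mm — R
Doxycycline 16 μg/mL: = 16 μg/mL — intermediate
Erythromycin 4 μg/mL: = 4 μg/mL — I
Tetracycline (64 μg/mL) ≥ 0.5 μg/mL → resistant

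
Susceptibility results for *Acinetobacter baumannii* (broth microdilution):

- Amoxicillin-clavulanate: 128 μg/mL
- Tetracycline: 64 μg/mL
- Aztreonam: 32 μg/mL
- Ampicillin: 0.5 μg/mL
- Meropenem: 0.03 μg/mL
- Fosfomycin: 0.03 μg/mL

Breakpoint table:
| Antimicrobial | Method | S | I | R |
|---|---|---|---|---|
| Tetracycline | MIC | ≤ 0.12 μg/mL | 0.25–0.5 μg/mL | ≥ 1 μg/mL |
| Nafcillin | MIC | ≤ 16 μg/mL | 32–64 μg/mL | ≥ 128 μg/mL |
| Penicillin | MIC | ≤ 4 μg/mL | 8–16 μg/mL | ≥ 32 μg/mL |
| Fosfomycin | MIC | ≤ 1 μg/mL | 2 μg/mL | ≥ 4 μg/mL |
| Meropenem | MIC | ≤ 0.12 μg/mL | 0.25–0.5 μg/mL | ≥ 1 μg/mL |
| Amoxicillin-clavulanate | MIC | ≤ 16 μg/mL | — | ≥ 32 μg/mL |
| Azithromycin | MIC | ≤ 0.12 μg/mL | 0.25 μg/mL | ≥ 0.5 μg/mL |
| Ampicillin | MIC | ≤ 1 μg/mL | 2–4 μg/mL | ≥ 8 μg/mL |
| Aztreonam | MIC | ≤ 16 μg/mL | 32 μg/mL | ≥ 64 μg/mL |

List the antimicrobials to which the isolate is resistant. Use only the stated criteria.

Amoxicillin-clavulanate: 128 μg/mL is ≥ 32 μg/mL — resistant
Tetracycline (64 μg/mL) ≥ 1 μg/mL → resistant
Aztreonam: 32 μg/mL is = 32 μg/mL → Intermediate
Ampicillin (0.5 μg/mL) ≤ 1 μg/mL → susceptible
Meropenem (0.03 μg/mL) ≤ 0.12 μg/mL ⇒ susceptible
Fosfomycin (0.03 μg/mL) ≤ 1 μg/mL → Susceptible

amoxicillin-clavulanate, tetracycline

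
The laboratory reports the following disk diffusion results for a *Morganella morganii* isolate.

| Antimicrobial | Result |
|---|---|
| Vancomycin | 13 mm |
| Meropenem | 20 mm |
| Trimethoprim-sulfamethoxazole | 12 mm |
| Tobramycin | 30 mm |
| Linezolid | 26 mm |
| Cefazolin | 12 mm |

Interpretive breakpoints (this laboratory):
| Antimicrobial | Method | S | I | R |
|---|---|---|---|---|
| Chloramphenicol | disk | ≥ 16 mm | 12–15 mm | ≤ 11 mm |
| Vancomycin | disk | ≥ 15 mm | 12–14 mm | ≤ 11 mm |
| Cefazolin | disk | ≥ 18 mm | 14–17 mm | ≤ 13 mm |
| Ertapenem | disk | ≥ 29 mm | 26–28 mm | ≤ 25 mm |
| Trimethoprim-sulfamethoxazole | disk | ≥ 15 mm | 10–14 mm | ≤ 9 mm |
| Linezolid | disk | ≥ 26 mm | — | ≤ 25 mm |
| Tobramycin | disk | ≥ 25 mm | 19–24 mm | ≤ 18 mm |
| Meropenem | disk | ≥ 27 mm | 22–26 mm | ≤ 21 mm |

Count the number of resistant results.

2

Vancomycin: 13 mm is in 12–14 mm — intermediate
Meropenem: 20 mm is ≤ 21 mm ⇒ R
Trimethoprim-sulfamethoxazole (12 mm) in 10–14 mm ⇒ Intermediate
Tobramycin: 30 mm is ≥ 25 mm — Susceptible
Linezolid: 26 mm is ≥ 26 mm → susceptible
Cefazolin: 12 mm is ≤ 13 mm → resistant
Resistant: 2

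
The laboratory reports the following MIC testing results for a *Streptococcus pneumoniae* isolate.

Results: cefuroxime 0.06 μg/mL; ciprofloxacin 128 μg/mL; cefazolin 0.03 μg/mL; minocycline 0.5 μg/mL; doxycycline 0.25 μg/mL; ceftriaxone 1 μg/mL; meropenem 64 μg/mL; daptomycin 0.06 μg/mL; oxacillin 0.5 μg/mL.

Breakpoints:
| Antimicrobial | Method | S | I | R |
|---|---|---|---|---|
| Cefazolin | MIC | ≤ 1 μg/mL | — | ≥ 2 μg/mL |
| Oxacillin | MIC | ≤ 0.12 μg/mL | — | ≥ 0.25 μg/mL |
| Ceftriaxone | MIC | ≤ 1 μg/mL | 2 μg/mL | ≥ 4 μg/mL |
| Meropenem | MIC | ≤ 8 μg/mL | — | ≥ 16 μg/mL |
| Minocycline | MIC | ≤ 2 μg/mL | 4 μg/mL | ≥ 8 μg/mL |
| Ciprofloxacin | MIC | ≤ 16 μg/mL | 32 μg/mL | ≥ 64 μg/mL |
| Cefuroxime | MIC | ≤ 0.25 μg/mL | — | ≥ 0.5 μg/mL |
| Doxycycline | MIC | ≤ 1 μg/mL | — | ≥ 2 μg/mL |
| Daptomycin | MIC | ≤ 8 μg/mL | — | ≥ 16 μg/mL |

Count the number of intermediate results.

Cefuroxime (0.06 μg/mL) ≤ 0.25 μg/mL ⇒ susceptible
Ciprofloxacin: 128 μg/mL is ≥ 64 μg/mL ⇒ resistant
Cefazolin: 0.03 μg/mL is ≤ 1 μg/mL ⇒ Susceptible
Minocycline (0.5 μg/mL) ≤ 2 μg/mL → susceptible
Doxycycline (0.25 μg/mL) ≤ 1 μg/mL → susceptible
Ceftriaxone: 1 μg/mL is ≤ 1 μg/mL ⇒ S
Meropenem 64 μg/mL: ≥ 16 μg/mL — resistant
Daptomycin 0.06 μg/mL: ≤ 8 μg/mL — S
Oxacillin 0.5 μg/mL: ≥ 0.25 μg/mL — resistant
Intermediate: 0

0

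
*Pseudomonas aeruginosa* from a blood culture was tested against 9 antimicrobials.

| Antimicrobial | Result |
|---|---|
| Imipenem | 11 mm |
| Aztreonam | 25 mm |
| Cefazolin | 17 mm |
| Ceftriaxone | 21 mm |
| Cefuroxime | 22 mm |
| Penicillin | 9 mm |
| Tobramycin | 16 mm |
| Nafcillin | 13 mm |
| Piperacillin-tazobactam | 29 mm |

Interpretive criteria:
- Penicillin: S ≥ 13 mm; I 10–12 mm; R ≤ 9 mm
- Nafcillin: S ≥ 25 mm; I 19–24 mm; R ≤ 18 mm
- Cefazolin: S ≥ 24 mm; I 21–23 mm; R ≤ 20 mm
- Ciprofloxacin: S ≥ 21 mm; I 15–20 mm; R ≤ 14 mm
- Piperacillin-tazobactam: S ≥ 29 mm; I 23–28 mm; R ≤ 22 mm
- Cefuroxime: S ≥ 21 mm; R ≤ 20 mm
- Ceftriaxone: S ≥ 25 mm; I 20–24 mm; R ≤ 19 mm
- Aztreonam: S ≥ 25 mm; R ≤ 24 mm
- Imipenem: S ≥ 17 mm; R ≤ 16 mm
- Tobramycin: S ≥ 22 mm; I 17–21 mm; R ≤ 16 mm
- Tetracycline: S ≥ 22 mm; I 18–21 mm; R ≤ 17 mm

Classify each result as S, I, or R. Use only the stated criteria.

Imipenem (11 mm) ≤ 16 mm ⇒ R
Aztreonam (25 mm) ≥ 25 mm → S
Cefazolin (17 mm) ≤ 20 mm ⇒ resistant
Ceftriaxone 21 mm: in 20–24 mm ⇒ intermediate
Cefuroxime: 22 mm is ≥ 21 mm — susceptible
Penicillin 9 mm: ≤ 9 mm → R
Tobramycin: 16 mm is ≤ 16 mm → Resistant
Nafcillin 13 mm: ≤ 18 mm — Resistant
Piperacillin-tazobactam (29 mm) ≥ 29 mm → susceptible

R, S, R, I, S, R, R, R, S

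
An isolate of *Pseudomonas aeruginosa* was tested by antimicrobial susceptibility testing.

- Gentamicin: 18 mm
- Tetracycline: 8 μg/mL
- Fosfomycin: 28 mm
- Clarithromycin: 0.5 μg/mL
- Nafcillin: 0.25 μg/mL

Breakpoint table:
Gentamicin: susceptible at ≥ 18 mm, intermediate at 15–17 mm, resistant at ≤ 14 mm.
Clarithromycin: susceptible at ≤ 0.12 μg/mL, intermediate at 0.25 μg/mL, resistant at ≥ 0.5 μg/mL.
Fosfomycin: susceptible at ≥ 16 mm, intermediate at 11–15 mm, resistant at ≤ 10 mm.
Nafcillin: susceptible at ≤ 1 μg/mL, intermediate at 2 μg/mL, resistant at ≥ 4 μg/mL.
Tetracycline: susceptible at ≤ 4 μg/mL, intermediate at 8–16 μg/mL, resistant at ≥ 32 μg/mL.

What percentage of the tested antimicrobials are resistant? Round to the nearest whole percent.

20%

Gentamicin (18 mm) ≥ 18 mm ⇒ Susceptible
Tetracycline: 8 μg/mL is in 8–16 μg/mL → I
Fosfomycin 28 mm: ≥ 16 mm ⇒ Susceptible
Clarithromycin (0.5 μg/mL) ≥ 0.5 μg/mL → R
Nafcillin 0.25 μg/mL: ≤ 1 μg/mL — S
Resistant: 1/5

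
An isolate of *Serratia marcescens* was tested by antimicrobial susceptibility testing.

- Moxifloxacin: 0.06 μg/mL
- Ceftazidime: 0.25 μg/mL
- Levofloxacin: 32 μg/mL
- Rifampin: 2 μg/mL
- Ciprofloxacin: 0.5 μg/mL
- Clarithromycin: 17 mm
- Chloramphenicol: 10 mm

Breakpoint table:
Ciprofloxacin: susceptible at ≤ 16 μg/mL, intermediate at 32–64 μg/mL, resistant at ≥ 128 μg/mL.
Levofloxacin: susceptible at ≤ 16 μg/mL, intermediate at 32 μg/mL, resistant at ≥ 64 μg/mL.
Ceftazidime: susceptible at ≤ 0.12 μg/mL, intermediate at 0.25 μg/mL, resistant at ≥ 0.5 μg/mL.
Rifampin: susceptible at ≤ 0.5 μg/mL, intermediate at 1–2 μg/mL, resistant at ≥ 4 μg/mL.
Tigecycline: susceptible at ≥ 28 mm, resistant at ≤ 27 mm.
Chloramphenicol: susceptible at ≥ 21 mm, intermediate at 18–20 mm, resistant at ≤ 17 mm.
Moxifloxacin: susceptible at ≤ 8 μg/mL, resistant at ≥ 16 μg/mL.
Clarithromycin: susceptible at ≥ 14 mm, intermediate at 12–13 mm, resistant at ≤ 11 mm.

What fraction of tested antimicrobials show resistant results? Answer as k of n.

Moxifloxacin 0.06 μg/mL: ≤ 8 μg/mL ⇒ susceptible
Ceftazidime: 0.25 μg/mL is = 0.25 μg/mL → I
Levofloxacin (32 μg/mL) = 32 μg/mL — Intermediate
Rifampin: 2 μg/mL is in 1–2 μg/mL → intermediate
Ciprofloxacin 0.5 μg/mL: ≤ 16 μg/mL ⇒ Susceptible
Clarithromycin 17 mm: ≥ 14 mm — S
Chloramphenicol (10 mm) ≤ 17 mm ⇒ resistant
Resistant: 1/7

1 of 7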